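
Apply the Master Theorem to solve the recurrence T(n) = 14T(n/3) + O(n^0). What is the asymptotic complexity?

Master Theorem for T(n) = 14T(n/3) + O(n^0):

a = 14, b = 3, c = 0
log_b(a) = log_3(14) = 2.4022

Case 1: c = 0 < log_3(14) = 2.4022
T(n) = O(n^(log_3 14))

For T(n) = 14T(n/3) + O(n^0): log_3(14) = 2.4022. This is Case 1 of the Master Theorem (c < log_b(a), work dominated by leaves), giving O(n^(log_3 14)).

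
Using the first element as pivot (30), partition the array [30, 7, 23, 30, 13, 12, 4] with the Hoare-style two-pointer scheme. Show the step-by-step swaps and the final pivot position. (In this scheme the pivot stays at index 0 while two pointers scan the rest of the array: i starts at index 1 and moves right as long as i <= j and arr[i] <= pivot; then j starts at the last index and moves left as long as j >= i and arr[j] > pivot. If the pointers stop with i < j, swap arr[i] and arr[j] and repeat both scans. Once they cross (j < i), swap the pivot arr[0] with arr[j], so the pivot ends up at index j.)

Hoare-style two-pointer partition with pivot = 30:

Initial array: [30, 7, 23, 30, 13, 12, 4]

Pointers start at i = 1, j = 6.
i ends at 7, j ends at 6: the pointers have crossed (j < i), so scanning stops.

Swap pivot arr[0] with arr[6] to place pivot at position 6: [4, 7, 23, 30, 13, 12, 30]
Pivot position: 6

After partitioning with pivot 30, the array becomes [4, 7, 23, 30, 13, 12, 30]. The pivot is placed at index 6. All elements to the left of the pivot are <= 30, and all elements to the right are > 30.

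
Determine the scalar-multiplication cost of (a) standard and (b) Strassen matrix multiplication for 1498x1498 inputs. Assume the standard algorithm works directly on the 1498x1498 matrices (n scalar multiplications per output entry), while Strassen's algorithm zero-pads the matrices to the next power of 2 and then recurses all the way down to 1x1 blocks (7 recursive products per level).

Matrix multiplication for 1498x1498 matrices:

Strassen's algorithm requires power-of-2 dimensions. Pad 1498x1498 to 2048x2048 (next power of 2).

Standard algorithm: 1498^3 = 3361517992 multiplications
Strassen's algorithm: 7^(log2(2048)) = 7^11 = 1977326743 multiplications
Savings: 3361517992 - 1977326743 = 1384191249 multiplications

Standard: 3361517992 multiplications (1498^3). Strassen: 1977326743 multiplications (7^11, after padding to 2048x2048). Strassen reduces 8 recursive multiplications to 7 at each level.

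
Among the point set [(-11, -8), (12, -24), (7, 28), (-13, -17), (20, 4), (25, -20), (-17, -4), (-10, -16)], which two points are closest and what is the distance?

Computing all pairwise distances among 8 points:

d((-11, -8), (12, -24)) = 28.0179
d((-11, -8), (7, 28)) = 40.2492
d((-11, -8), (-13, -17)) = 9.2195
d((-11, -8), (20, 4)) = 33.2415
d((-11, -8), (25, -20)) = 37.9473
d((-11, -8), (-17, -4)) = 7.2111
d((-11, -8), (-10, -16)) = 8.0623
d((12, -24), (7, 28)) = 52.2398
d((12, -24), (-13, -17)) = 25.9615
d((12, -24), (20, 4)) = 29.1204
d((12, -24), (25, -20)) = 13.6015
d((12, -24), (-17, -4)) = 35.2278
d((12, -24), (-10, -16)) = 23.4094
d((7, 28), (-13, -17)) = 49.2443
d((7, 28), (20, 4)) = 27.2947
d((7, 28), (25, -20)) = 51.264
d((7, 28), (-17, -4)) = 40.0
d((7, 28), (-10, -16)) = 47.1699
d((-13, -17), (20, 4)) = 39.1152
d((-13, -17), (25, -20)) = 38.1182
d((-13, -17), (-17, -4)) = 13.6015
d((-13, -17), (-10, -16)) = 3.1623 <-- minimum
d((20, 4), (25, -20)) = 24.5153
d((20, 4), (-17, -4)) = 37.855
d((20, 4), (-10, -16)) = 36.0555
d((25, -20), (-17, -4)) = 44.9444
d((25, -20), (-10, -16)) = 35.2278
d((-17, -4), (-10, -16)) = 13.8924

Closest pair: (-13, -17) and (-10, -16) with distance 3.1623

The closest pair is (-13, -17) and (-10, -16) with Euclidean distance 3.1623. For 8 points, brute-force pairwise comparison is shown above. For large n, the divide-and-conquer algorithm (sort by x, recurse on halves, check the dividing strip) achieves O(n log n).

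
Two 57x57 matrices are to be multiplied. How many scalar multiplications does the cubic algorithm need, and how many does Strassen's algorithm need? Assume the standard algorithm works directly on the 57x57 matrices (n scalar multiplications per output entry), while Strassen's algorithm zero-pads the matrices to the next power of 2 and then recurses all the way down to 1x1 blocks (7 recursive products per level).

Matrix multiplication for 57x57 matrices:

Strassen's algorithm requires power-of-2 dimensions. Pad 57x57 to 64x64 (next power of 2).

Standard algorithm: 57^3 = 185193 multiplications
Strassen's algorithm: 7^(log2(64)) = 7^6 = 117649 multiplications
Savings: 185193 - 117649 = 67544 multiplications

Standard: 185193 multiplications (57^3). Strassen: 117649 multiplications (7^6, after padding to 64x64). Strassen reduces 8 recursive multiplications to 7 at each level.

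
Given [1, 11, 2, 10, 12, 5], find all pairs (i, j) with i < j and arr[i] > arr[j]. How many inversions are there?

Finding inversions in [1, 11, 2, 10, 12, 5]:

(1, 2): arr[1]=11 > arr[2]=2
(1, 3): arr[1]=11 > arr[3]=10
(1, 5): arr[1]=11 > arr[5]=5
(3, 5): arr[3]=10 > arr[5]=5
(4, 5): arr[4]=12 > arr[5]=5

Total inversions: 5

The array has 5 inversion(s): (1,2), (1,3), (1,5), (3,5), (4,5). Each pair (i,j) satisfies i < j and arr[i] > arr[j].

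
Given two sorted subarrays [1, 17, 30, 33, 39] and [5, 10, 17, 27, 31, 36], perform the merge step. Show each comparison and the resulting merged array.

Merging process:

Compare 1 vs 5: take 1 from left. Merged: [1]
Compare 17 vs 5: take 5 from right. Merged: [1, 5]
Compare 17 vs 10: take 10 from right. Merged: [1, 5, 10]
Compare 17 vs 17: take 17 from left. Merged: [1, 5, 10, 17]
Compare 30 vs 17: take 17 from right. Merged: [1, 5, 10, 17, 17]
Compare 30 vs 27: take 27 from right. Merged: [1, 5, 10, 17, 17, 27]
Compare 30 vs 31: take 30 from left. Merged: [1, 5, 10, 17, 17, 27, 30]
Compare 33 vs 31: take 31 from right. Merged: [1, 5, 10, 17, 17, 27, 30, 31]
Compare 33 vs 36: take 33 from left. Merged: [1, 5, 10, 17, 17, 27, 30, 31, 33]
Compare 39 vs 36: take 36 from right. Merged: [1, 5, 10, 17, 17, 27, 30, 31, 33, 36]
Append remaining from left: [39]. Merged: [1, 5, 10, 17, 17, 27, 30, 31, 33, 36, 39]

Final merged array: [1, 5, 10, 17, 17, 27, 30, 31, 33, 36, 39]
Total comparisons: 10

The merged array is [1, 5, 10, 17, 17, 27, 30, 31, 33, 36, 39], requiring 10 comparisons. The merge step runs in O(n) time where n is the total number of elements.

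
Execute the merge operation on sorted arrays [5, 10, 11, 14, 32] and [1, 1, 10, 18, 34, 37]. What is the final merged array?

Merging process:

Compare 5 vs 1: take 1 from right. Merged: [1]
Compare 5 vs 1: take 1 from right. Merged: [1, 1]
Compare 5 vs 10: take 5 from left. Merged: [1, 1, 5]
Compare 10 vs 10: take 10 from left. Merged: [1, 1, 5, 10]
Compare 11 vs 10: take 10 from right. Merged: [1, 1, 5, 10, 10]
Compare 11 vs 18: take 11 from left. Merged: [1, 1, 5, 10, 10, 11]
Compare 14 vs 18: take 14 from left. Merged: [1, 1, 5, 10, 10, 11, 14]
Compare 32 vs 18: take 18 from right. Merged: [1, 1, 5, 10, 10, 11, 14, 18]
Compare 32 vs 34: take 32 from left. Merged: [1, 1, 5, 10, 10, 11, 14, 18, 32]
Append remaining from right: [34, 37]. Merged: [1, 1, 5, 10, 10, 11, 14, 18, 32, 34, 37]

Final merged array: [1, 1, 5, 10, 10, 11, 14, 18, 32, 34, 37]
Total comparisons: 9

The merged array is [1, 1, 5, 10, 10, 11, 14, 18, 32, 34, 37], requiring 9 comparisons. The merge step runs in O(n) time where n is the total number of elements.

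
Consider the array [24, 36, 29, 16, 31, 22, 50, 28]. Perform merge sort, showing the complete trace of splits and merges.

Merge sort trace:

Split: [24, 36, 29, 16, 31, 22, 50, 28] -> [24, 36, 29, 16] and [31, 22, 50, 28]
  Split: [24, 36, 29, 16] -> [24, 36] and [29, 16]
    Split: [24, 36] -> [24] and [36]
    Merge: [24] + [36] -> [24, 36]
    Split: [29, 16] -> [29] and [16]
    Merge: [29] + [16] -> [16, 29]
  Merge: [24, 36] + [16, 29] -> [16, 24, 29, 36]
  Split: [31, 22, 50, 28] -> [31, 22] and [50, 28]
    Split: [31, 22] -> [31] and [22]
    Merge: [31] + [22] -> [22, 31]
    Split: [50, 28] -> [50] and [28]
    Merge: [50] + [28] -> [28, 50]
  Merge: [22, 31] + [28, 50] -> [22, 28, 31, 50]
Merge: [16, 24, 29, 36] + [22, 28, 31, 50] -> [16, 22, 24, 28, 29, 31, 36, 50]

Final sorted array: [16, 22, 24, 28, 29, 31, 36, 50]

The merge sort proceeds by recursively splitting the array and merging sorted halves.
After all merges, the sorted array is [16, 22, 24, 28, 29, 31, 36, 50].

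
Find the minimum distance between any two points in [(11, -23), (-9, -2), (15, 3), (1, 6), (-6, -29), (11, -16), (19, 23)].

Computing all pairwise distances among 7 points:

d((11, -23), (-9, -2)) = 29.0
d((11, -23), (15, 3)) = 26.3059
d((11, -23), (1, 6)) = 30.6757
d((11, -23), (-6, -29)) = 18.0278
d((11, -23), (11, -16)) = 7.0 <-- minimum
d((11, -23), (19, 23)) = 46.6905
d((-9, -2), (15, 3)) = 24.5153
d((-9, -2), (1, 6)) = 12.8062
d((-9, -2), (-6, -29)) = 27.1662
d((-9, -2), (11, -16)) = 24.4131
d((-9, -2), (19, 23)) = 37.5366
d((15, 3), (1, 6)) = 14.3178
d((15, 3), (-6, -29)) = 38.2753
d((15, 3), (11, -16)) = 19.4165
d((15, 3), (19, 23)) = 20.3961
d((1, 6), (-6, -29)) = 35.6931
d((1, 6), (11, -16)) = 24.1661
d((1, 6), (19, 23)) = 24.7588
d((-6, -29), (11, -16)) = 21.4009
d((-6, -29), (19, 23)) = 57.6975
d((11, -16), (19, 23)) = 39.8121

Closest pair: (11, -23) and (11, -16) with distance 7.0

The closest pair is (11, -23) and (11, -16) with Euclidean distance 7.0. For 7 points, brute-force pairwise comparison is shown above. For large n, the divide-and-conquer algorithm (sort by x, recurse on halves, check the dividing strip) achieves O(n log n).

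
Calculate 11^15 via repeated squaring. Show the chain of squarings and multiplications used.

Computing 11^15 by squaring (build up from 11^1; each line after the first costs one multiplication):

11^1 = 11
11^2 = (11^1)^2 = 11^2 = 121
11^3 = 11 * 11^2 = 11 * 121 = 1331
11^6 = (11^3)^2 = 1331^2 = 1771561
11^7 = 11 * 11^6 = 11 * 1771561 = 19487171
11^14 = (11^7)^2 = 19487171^2 = 379749833583241
11^15 = 11 * 11^14 = 11 * 379749833583241 = 4177248169415651

Result: 4177248169415651
Multiplications needed: 6 (6 lines after 11^1)

11^15 = 4177248169415651. Using exponentiation by squaring, this requires 6 multiplications. The key idea: if the exponent is even, square the half-power; if odd, multiply by the base once.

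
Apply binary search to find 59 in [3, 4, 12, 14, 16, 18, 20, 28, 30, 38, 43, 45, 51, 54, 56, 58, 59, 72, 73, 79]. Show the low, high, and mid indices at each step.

Binary search for 59 in [3, 4, 12, 14, 16, 18, 20, 28, 30, 38, 43, 45, 51, 54, 56, 58, 59, 72, 73, 79]:

lo=0, hi=19, mid=9, arr[mid]=38 -> 38 < 59, search right half
lo=10, hi=19, mid=14, arr[mid]=56 -> 56 < 59, search right half
lo=15, hi=19, mid=17, arr[mid]=72 -> 72 > 59, search left half
lo=15, hi=16, mid=15, arr[mid]=58 -> 58 < 59, search right half
lo=16, hi=16, mid=16, arr[mid]=59 -> Found target at index 16!

Binary search finds 59 at index 16 after 5 comparisons. The search repeatedly halves the search space by comparing with the middle element.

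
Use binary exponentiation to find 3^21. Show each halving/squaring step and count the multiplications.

Computing 3^21 by squaring (build up from 3^1; each line after the first costs one multiplication):

3^1 = 3
3^2 = (3^1)^2 = 3^2 = 9
3^4 = (3^2)^2 = 9^2 = 81
3^5 = 3 * 3^4 = 3 * 81 = 243
3^10 = (3^5)^2 = 243^2 = 59049
3^20 = (3^10)^2 = 59049^2 = 3486784401
3^21 = 3 * 3^20 = 3 * 3486784401 = 10460353203

Result: 10460353203
Multiplications needed: 6 (6 lines after 3^1)

3^21 = 10460353203. Using exponentiation by squaring, this requires 6 multiplications. The key idea: if the exponent is even, square the half-power; if odd, multiply by the base once.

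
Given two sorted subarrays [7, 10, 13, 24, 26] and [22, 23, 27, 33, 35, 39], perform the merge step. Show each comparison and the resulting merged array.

Merging process:

Compare 7 vs 22: take 7 from left. Merged: [7]
Compare 10 vs 22: take 10 from left. Merged: [7, 10]
Compare 13 vs 22: take 13 from left. Merged: [7, 10, 13]
Compare 24 vs 22: take 22 from right. Merged: [7, 10, 13, 22]
Compare 24 vs 23: take 23 from right. Merged: [7, 10, 13, 22, 23]
Compare 24 vs 27: take 24 from left. Merged: [7, 10, 13, 22, 23, 24]
Compare 26 vs 27: take 26 from left. Merged: [7, 10, 13, 22, 23, 24, 26]
Append remaining from right: [27, 33, 35, 39]. Merged: [7, 10, 13, 22, 23, 24, 26, 27, 33, 35, 39]

Final merged array: [7, 10, 13, 22, 23, 24, 26, 27, 33, 35, 39]
Total comparisons: 7

The merged array is [7, 10, 13, 22, 23, 24, 26, 27, 33, 35, 39], requiring 7 comparisons. The merge step runs in O(n) time where n is the total number of elements.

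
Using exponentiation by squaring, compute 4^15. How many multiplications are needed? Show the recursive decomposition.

Computing 4^15 by squaring (build up from 4^1; each line after the first costs one multiplication):

4^1 = 4
4^2 = (4^1)^2 = 4^2 = 16
4^3 = 4 * 4^2 = 4 * 16 = 64
4^6 = (4^3)^2 = 64^2 = 4096
4^7 = 4 * 4^6 = 4 * 4096 = 16384
4^14 = (4^7)^2 = 16384^2 = 268435456
4^15 = 4 * 4^14 = 4 * 268435456 = 1073741824

Result: 1073741824
Multiplications needed: 6 (6 lines after 4^1)

4^15 = 1073741824. Using exponentiation by squaring, this requires 6 multiplications. The key idea: if the exponent is even, square the half-power; if odd, multiply by the base once.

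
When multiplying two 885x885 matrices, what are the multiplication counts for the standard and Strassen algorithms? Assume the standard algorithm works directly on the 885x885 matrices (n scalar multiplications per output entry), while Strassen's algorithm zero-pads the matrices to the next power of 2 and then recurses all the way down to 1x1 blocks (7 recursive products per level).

Matrix multiplication for 885x885 matrices:

Strassen's algorithm requires power-of-2 dimensions. Pad 885x885 to 1024x1024 (next power of 2).

Standard algorithm: 885^3 = 693154125 multiplications
Strassen's algorithm: 7^(log2(1024)) = 7^10 = 282475249 multiplications
Savings: 693154125 - 282475249 = 410678876 multiplications

Standard: 693154125 multiplications (885^3). Strassen: 282475249 multiplications (7^10, after padding to 1024x1024). Strassen reduces 8 recursive multiplications to 7 at each level.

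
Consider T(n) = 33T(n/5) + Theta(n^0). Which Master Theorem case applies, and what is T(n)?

Master Theorem for T(n) = 33T(n/5) + O(n^0):

a = 33, b = 5, c = 0
log_b(a) = log_5(33) = 2.1725

Case 1: c = 0 < log_5(33) = 2.1725
T(n) = O(n^(log_5 33))

For T(n) = 33T(n/5) + O(n^0): log_5(33) = 2.1725. This is Case 1 of the Master Theorem (c < log_b(a), work dominated by leaves), giving O(n^(log_5 33)).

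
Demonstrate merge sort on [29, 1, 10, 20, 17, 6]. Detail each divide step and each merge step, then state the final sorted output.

Merge sort trace:

Split: [29, 1, 10, 20, 17, 6] -> [29, 1, 10] and [20, 17, 6]
  Split: [29, 1, 10] -> [29] and [1, 10]
    Split: [1, 10] -> [1] and [10]
    Merge: [1] + [10] -> [1, 10]
  Merge: [29] + [1, 10] -> [1, 10, 29]
  Split: [20, 17, 6] -> [20] and [17, 6]
    Split: [17, 6] -> [17] and [6]
    Merge: [17] + [6] -> [6, 17]
  Merge: [20] + [6, 17] -> [6, 17, 20]
Merge: [1, 10, 29] + [6, 17, 20] -> [1, 6, 10, 17, 20, 29]

Final sorted array: [1, 6, 10, 17, 20, 29]

The merge sort proceeds by recursively splitting the array and merging sorted halves.
After all merges, the sorted array is [1, 6, 10, 17, 20, 29].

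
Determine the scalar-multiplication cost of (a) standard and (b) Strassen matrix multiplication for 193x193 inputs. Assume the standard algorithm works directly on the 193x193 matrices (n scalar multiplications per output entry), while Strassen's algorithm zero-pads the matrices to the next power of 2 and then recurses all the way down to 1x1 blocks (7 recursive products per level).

Matrix multiplication for 193x193 matrices:

Strassen's algorithm requires power-of-2 dimensions. Pad 193x193 to 256x256 (next power of 2).

Standard algorithm: 193^3 = 7189057 multiplications
Strassen's algorithm: 7^(log2(256)) = 7^8 = 5764801 multiplications
Savings: 7189057 - 5764801 = 1424256 multiplications

Standard: 7189057 multiplications (193^3). Strassen: 5764801 multiplications (7^8, after padding to 256x256). Strassen reduces 8 recursive multiplications to 7 at each level.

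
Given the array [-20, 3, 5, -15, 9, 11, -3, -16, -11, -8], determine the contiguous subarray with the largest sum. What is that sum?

Using Kadane's algorithm on [-20, 3, 5, -15, 9, 11, -3, -16, -11, -8]:

Scanning through the array:
Position 1 (value 3): max_ending_here = 3, max_so_far = 3
Position 2 (value 5): max_ending_here = 8, max_so_far = 8
Position 3 (value -15): max_ending_here = -7, max_so_far = 8
Position 4 (value 9): max_ending_here = 9, max_so_far = 9
Position 5 (value 11): max_ending_here = 20, max_so_far = 20
Position 6 (value -3): max_ending_here = 17, max_so_far = 20
Position 7 (value -16): max_ending_here = 1, max_so_far = 20
Position 8 (value -11): max_ending_here = -10, max_so_far = 20
Position 9 (value -8): max_ending_here = -8, max_so_far = 20

Maximum subarray: [9, 11]
Maximum sum: 20

The maximum subarray is [9, 11] with sum 20. This subarray runs from index 4 to index 5.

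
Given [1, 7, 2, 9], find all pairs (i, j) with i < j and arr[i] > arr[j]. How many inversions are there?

Finding inversions in [1, 7, 2, 9]:

(1, 2): arr[1]=7 > arr[2]=2

Total inversions: 1

The array has 1 inversion(s): (1,2). Each pair (i,j) satisfies i < j and arr[i] > arr[j].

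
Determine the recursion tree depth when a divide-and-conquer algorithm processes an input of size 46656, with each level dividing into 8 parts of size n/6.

For divide and conquer with division factor 6:

Problem sizes at each level:
Level 0: 46656
Level 1: 7776
Level 2: 1296
Level 3: 216
Level 4: 36
Level 5: 6
Level 6: 1

The root is level 0 and the size-1 base case is level 6 (the tree spans levels 0 through 6, i.e. 7 levels counting the root), so the depth is the number of divisions: log_6(46656) = 6

The recursion tree depth is log_6(46656) = 6. At each level, the problem size is divided by 6, so it takes 6 divisions to reduce to a base case of size 1. The algorithm makes 8 recursive calls at each level.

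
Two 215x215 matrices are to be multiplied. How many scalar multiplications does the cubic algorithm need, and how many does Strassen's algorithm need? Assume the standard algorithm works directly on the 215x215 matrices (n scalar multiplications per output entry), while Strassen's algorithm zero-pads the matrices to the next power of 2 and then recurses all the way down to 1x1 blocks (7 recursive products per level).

Matrix multiplication for 215x215 matrices:

Strassen's algorithm requires power-of-2 dimensions. Pad 215x215 to 256x256 (next power of 2).

Standard algorithm: 215^3 = 9938375 multiplications
Strassen's algorithm: 7^(log2(256)) = 7^8 = 5764801 multiplications
Savings: 9938375 - 5764801 = 4173574 multiplications

Standard: 9938375 multiplications (215^3). Strassen: 5764801 multiplications (7^8, after padding to 256x256). Strassen reduces 8 recursive multiplications to 7 at each level.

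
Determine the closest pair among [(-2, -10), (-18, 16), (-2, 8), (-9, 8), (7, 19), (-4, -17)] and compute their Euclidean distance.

Computing all pairwise distances among 6 points:

d((-2, -10), (-18, 16)) = 30.5287
d((-2, -10), (-2, 8)) = 18.0
d((-2, -10), (-9, 8)) = 19.3132
d((-2, -10), (7, 19)) = 30.3645
d((-2, -10), (-4, -17)) = 7.2801
d((-18, 16), (-2, 8)) = 17.8885
d((-18, 16), (-9, 8)) = 12.0416
d((-18, 16), (7, 19)) = 25.1794
d((-18, 16), (-4, -17)) = 35.8469
d((-2, 8), (-9, 8)) = 7.0 <-- minimum
d((-2, 8), (7, 19)) = 14.2127
d((-2, 8), (-4, -17)) = 25.0799
d((-9, 8), (7, 19)) = 19.4165
d((-9, 8), (-4, -17)) = 25.4951
d((7, 19), (-4, -17)) = 37.6431

Closest pair: (-2, 8) and (-9, 8) with distance 7.0

The closest pair is (-2, 8) and (-9, 8) with Euclidean distance 7.0. For 6 points, brute-force pairwise comparison is shown above. For large n, the divide-and-conquer algorithm (sort by x, recurse on halves, check the dividing strip) achieves O(n log n).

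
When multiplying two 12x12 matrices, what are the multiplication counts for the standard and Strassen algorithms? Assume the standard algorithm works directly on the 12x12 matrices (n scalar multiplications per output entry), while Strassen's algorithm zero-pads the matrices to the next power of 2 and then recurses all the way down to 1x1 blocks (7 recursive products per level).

Matrix multiplication for 12x12 matrices:

Strassen's algorithm requires power-of-2 dimensions. Pad 12x12 to 16x16 (next power of 2).

Standard algorithm: 12^3 = 1728 multiplications
Strassen's algorithm: 7^(log2(16)) = 7^4 = 2401 multiplications
Difference: 1728 - 2401 = -673 (Strassen uses MORE here due to padding overhead — for small or just-over-power-of-2 n, padding can outweigh the per-level savings)

Standard: 1728 multiplications (12^3). Strassen: 2401 multiplications (7^4, after padding to 16x16). Strassen reduces 8 recursive multiplications to 7 at each level.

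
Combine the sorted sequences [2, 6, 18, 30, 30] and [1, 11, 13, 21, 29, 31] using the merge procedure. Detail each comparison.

Merging process:

Compare 2 vs 1: take 1 from right. Merged: [1]
Compare 2 vs 11: take 2 from left. Merged: [1, 2]
Compare 6 vs 11: take 6 from left. Merged: [1, 2, 6]
Compare 18 vs 11: take 11 from right. Merged: [1, 2, 6, 11]
Compare 18 vs 13: take 13 from right. Merged: [1, 2, 6, 11, 13]
Compare 18 vs 21: take 18 from left. Merged: [1, 2, 6, 11, 13, 18]
Compare 30 vs 21: take 21 from right. Merged: [1, 2, 6, 11, 13, 18, 21]
Compare 30 vs 29: take 29 from right. Merged: [1, 2, 6, 11, 13, 18, 21, 29]
Compare 30 vs 31: take 30 from left. Merged: [1, 2, 6, 11, 13, 18, 21, 29, 30]
Compare 30 vs 31: take 30 from left. Merged: [1, 2, 6, 11, 13, 18, 21, 29, 30, 30]
Append remaining from right: [31]. Merged: [1, 2, 6, 11, 13, 18, 21, 29, 30, 30, 31]

Final merged array: [1, 2, 6, 11, 13, 18, 21, 29, 30, 30, 31]
Total comparisons: 10

The merged array is [1, 2, 6, 11, 13, 18, 21, 29, 30, 30, 31], requiring 10 comparisons. The merge step runs in O(n) time where n is the total number of elements.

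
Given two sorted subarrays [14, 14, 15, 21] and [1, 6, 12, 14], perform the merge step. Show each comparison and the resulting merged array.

Merging process:

Compare 14 vs 1: take 1 from right. Merged: [1]
Compare 14 vs 6: take 6 from right. Merged: [1, 6]
Compare 14 vs 12: take 12 from right. Merged: [1, 6, 12]
Compare 14 vs 14: take 14 from left. Merged: [1, 6, 12, 14]
Compare 14 vs 14: take 14 from left. Merged: [1, 6, 12, 14, 14]
Compare 15 vs 14: take 14 from right. Merged: [1, 6, 12, 14, 14, 14]
Append remaining from left: [15, 21]. Merged: [1, 6, 12, 14, 14, 14, 15, 21]

Final merged array: [1, 6, 12, 14, 14, 14, 15, 21]
Total comparisons: 6

The merged array is [1, 6, 12, 14, 14, 14, 15, 21], requiring 6 comparisons. The merge step runs in O(n) time where n is the total number of elements.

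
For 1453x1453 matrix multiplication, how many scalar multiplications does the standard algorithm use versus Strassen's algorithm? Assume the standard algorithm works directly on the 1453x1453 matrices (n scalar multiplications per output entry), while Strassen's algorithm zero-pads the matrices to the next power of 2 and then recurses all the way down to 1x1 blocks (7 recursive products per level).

Matrix multiplication for 1453x1453 matrices:

Strassen's algorithm requires power-of-2 dimensions. Pad 1453x1453 to 2048x2048 (next power of 2).

Standard algorithm: 1453^3 = 3067586677 multiplications
Strassen's algorithm: 7^(log2(2048)) = 7^11 = 1977326743 multiplications
Savings: 3067586677 - 1977326743 = 1090259934 multiplications

Standard: 3067586677 multiplications (1453^3). Strassen: 1977326743 multiplications (7^11, after padding to 2048x2048). Strassen reduces 8 recursive multiplications to 7 at each level.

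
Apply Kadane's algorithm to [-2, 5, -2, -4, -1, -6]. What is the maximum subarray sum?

Using Kadane's algorithm on [-2, 5, -2, -4, -1, -6]:

Scanning through the array:
Position 1 (value 5): max_ending_here = 5, max_so_far = 5
Position 2 (value -2): max_ending_here = 3, max_so_far = 5
Position 3 (value -4): max_ending_here = -1, max_so_far = 5
Position 4 (value -1): max_ending_here = -1, max_so_far = 5
Position 5 (value -6): max_ending_here = -6, max_so_far = 5

Maximum subarray: [5]
Maximum sum: 5

The maximum subarray is [5] with sum 5. This subarray runs from index 1 to index 1.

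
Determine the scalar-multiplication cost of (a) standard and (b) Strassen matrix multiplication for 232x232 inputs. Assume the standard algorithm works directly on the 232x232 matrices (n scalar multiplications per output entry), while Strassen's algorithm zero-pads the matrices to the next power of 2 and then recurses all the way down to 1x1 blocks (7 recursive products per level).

Matrix multiplication for 232x232 matrices:

Strassen's algorithm requires power-of-2 dimensions. Pad 232x232 to 256x256 (next power of 2).

Standard algorithm: 232^3 = 12487168 multiplications
Strassen's algorithm: 7^(log2(256)) = 7^8 = 5764801 multiplications
Savings: 12487168 - 5764801 = 6722367 multiplications

Standard: 12487168 multiplications (232^3). Strassen: 5764801 multiplications (7^8, after padding to 256x256). Strassen reduces 8 recursive multiplications to 7 at each level.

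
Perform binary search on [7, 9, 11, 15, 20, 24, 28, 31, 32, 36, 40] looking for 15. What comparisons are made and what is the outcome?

Binary search for 15 in [7, 9, 11, 15, 20, 24, 28, 31, 32, 36, 40]:

lo=0, hi=10, mid=5, arr[mid]=24 -> 24 > 15, search left half
lo=0, hi=4, mid=2, arr[mid]=11 -> 11 < 15, search right half
lo=3, hi=4, mid=3, arr[mid]=15 -> Found target at index 3!

Binary search finds 15 at index 3 after 3 comparisons. The search repeatedly halves the search space by comparing with the middle element.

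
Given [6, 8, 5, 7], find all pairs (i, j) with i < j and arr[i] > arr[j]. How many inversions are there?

Finding inversions in [6, 8, 5, 7]:

(0, 2): arr[0]=6 > arr[2]=5
(1, 2): arr[1]=8 > arr[2]=5
(1, 3): arr[1]=8 > arr[3]=7

Total inversions: 3

The array has 3 inversion(s): (0,2), (1,2), (1,3). Each pair (i,j) satisfies i < j and arr[i] > arr[j].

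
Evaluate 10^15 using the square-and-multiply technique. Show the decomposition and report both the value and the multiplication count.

Computing 10^15 by squaring (build up from 10^1; each line after the first costs one multiplication):

10^1 = 10
10^2 = (10^1)^2 = 10^2 = 100
10^3 = 10 * 10^2 = 10 * 100 = 1000
10^6 = (10^3)^2 = 1000^2 = 1000000
10^7 = 10 * 10^6 = 10 * 1000000 = 10000000
10^14 = (10^7)^2 = 10000000^2 = 100000000000000
10^15 = 10 * 10^14 = 10 * 100000000000000 = 1000000000000000

Result: 1000000000000000
Multiplications needed: 6 (6 lines after 10^1)

10^15 = 1000000000000000. Using exponentiation by squaring, this requires 6 multiplications. The key idea: if the exponent is even, square the half-power; if odd, multiply by the base once.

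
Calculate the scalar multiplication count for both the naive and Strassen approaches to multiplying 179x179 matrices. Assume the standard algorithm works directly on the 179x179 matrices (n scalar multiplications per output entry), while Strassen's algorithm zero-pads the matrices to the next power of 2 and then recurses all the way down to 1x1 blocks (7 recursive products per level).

Matrix multiplication for 179x179 matrices:

Strassen's algorithm requires power-of-2 dimensions. Pad 179x179 to 256x256 (next power of 2).

Standard algorithm: 179^3 = 5735339 multiplications
Strassen's algorithm: 7^(log2(256)) = 7^8 = 5764801 multiplications
Difference: 5735339 - 5764801 = -29462 (Strassen uses MORE here due to padding overhead — for small or just-over-power-of-2 n, padding can outweigh the per-level savings)

Standard: 5735339 multiplications (179^3). Strassen: 5764801 multiplications (7^8, after padding to 256x256). Strassen reduces 8 recursive multiplications to 7 at each level.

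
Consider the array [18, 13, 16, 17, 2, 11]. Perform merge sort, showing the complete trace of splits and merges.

Merge sort trace:

Split: [18, 13, 16, 17, 2, 11] -> [18, 13, 16] and [17, 2, 11]
  Split: [18, 13, 16] -> [18] and [13, 16]
    Split: [13, 16] -> [13] and [16]
    Merge: [13] + [16] -> [13, 16]
  Merge: [18] + [13, 16] -> [13, 16, 18]
  Split: [17, 2, 11] -> [17] and [2, 11]
    Split: [2, 11] -> [2] and [11]
    Merge: [2] + [11] -> [2, 11]
  Merge: [17] + [2, 11] -> [2, 11, 17]
Merge: [13, 16, 18] + [2, 11, 17] -> [2, 11, 13, 16, 17, 18]

Final sorted array: [2, 11, 13, 16, 17, 18]

The merge sort proceeds by recursively splitting the array and merging sorted halves.
After all merges, the sorted array is [2, 11, 13, 16, 17, 18].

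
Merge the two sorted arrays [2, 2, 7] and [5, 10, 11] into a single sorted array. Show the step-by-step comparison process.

Merging process:

Compare 2 vs 5: take 2 from left. Merged: [2]
Compare 2 vs 5: take 2 from left. Merged: [2, 2]
Compare 7 vs 5: take 5 from right. Merged: [2, 2, 5]
Compare 7 vs 10: take 7 from left. Merged: [2, 2, 5, 7]
Append remaining from right: [10, 11]. Merged: [2, 2, 5, 7, 10, 11]

Final merged array: [2, 2, 5, 7, 10, 11]
Total comparisons: 4

The merged array is [2, 2, 5, 7, 10, 11], requiring 4 comparisons. The merge step runs in O(n) time where n is the total number of elements.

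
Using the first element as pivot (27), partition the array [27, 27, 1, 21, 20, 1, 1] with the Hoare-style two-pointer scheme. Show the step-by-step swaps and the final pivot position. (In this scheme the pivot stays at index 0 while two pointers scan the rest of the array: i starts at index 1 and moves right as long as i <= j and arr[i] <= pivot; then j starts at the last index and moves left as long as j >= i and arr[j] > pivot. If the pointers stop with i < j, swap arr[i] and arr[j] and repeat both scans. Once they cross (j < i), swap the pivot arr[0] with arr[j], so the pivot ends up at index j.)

Hoare-style two-pointer partition with pivot = 27:

Initial array: [27, 27, 1, 21, 20, 1, 1]

Pointers start at i = 1, j = 6.
i ends at 7, j ends at 6: the pointers have crossed (j < i), so scanning stops.

Swap pivot arr[0] with arr[6] to place pivot at position 6: [1, 27, 1, 21, 20, 1, 27]
Pivot position: 6

After partitioning with pivot 27, the array becomes [1, 27, 1, 21, 20, 1, 27]. The pivot is placed at index 6. All elements to the left of the pivot are <= 27, and all elements to the right are > 27.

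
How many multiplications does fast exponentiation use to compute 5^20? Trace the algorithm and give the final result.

Computing 5^20 by squaring (build up from 5^1; each line after the first costs one multiplication):

5^1 = 5
5^2 = (5^1)^2 = 5^2 = 25
5^4 = (5^2)^2 = 25^2 = 625
5^5 = 5 * 5^4 = 5 * 625 = 3125
5^10 = (5^5)^2 = 3125^2 = 9765625
5^20 = (5^10)^2 = 9765625^2 = 95367431640625

Result: 95367431640625
Multiplications needed: 5 (5 lines after 5^1)

5^20 = 95367431640625. Using exponentiation by squaring, this requires 5 multiplications. The key idea: if the exponent is even, square the half-power; if odd, multiply by the base once.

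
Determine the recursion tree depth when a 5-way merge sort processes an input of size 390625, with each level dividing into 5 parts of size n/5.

For divide and conquer with division factor 5:

Problem sizes at each level:
Level 0: 390625
Level 1: 78125
Level 2: 15625
Level 3: 3125
Level 4: 625
Level 5: 125
Level 6: 25
Level 7: 5
Level 8: 1

The root is level 0 and the size-1 base case is level 8 (the tree spans levels 0 through 8, i.e. 9 levels counting the root), so the depth is the number of divisions: log_5(390625) = 8

The recursion tree depth is log_5(390625) = 8. At each level, the problem size is divided by 5, so it takes 8 divisions to reduce to a base case of size 1. The algorithm makes 5 recursive calls at each level.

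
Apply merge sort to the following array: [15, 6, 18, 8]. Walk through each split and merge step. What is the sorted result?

Merge sort trace:

Split: [15, 6, 18, 8] -> [15, 6] and [18, 8]
  Split: [15, 6] -> [15] and [6]
  Merge: [15] + [6] -> [6, 15]
  Split: [18, 8] -> [18] and [8]
  Merge: [18] + [8] -> [8, 18]
Merge: [6, 15] + [8, 18] -> [6, 8, 15, 18]

Final sorted array: [6, 8, 15, 18]

The merge sort proceeds by recursively splitting the array and merging sorted halves.
After all merges, the sorted array is [6, 8, 15, 18].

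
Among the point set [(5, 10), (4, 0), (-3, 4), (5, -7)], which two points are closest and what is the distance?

Computing all pairwise distances among 4 points:

d((5, 10), (4, 0)) = 10.0499
d((5, 10), (-3, 4)) = 10.0
d((5, 10), (5, -7)) = 17.0
d((4, 0), (-3, 4)) = 8.0623
d((4, 0), (5, -7)) = 7.0711 <-- minimum
d((-3, 4), (5, -7)) = 13.6015

Closest pair: (4, 0) and (5, -7) with distance 7.0711

The closest pair is (4, 0) and (5, -7) with Euclidean distance 7.0711. For 4 points, brute-force pairwise comparison is shown above. For large n, the divide-and-conquer algorithm (sort by x, recurse on halves, check the dividing strip) achieves O(n log n).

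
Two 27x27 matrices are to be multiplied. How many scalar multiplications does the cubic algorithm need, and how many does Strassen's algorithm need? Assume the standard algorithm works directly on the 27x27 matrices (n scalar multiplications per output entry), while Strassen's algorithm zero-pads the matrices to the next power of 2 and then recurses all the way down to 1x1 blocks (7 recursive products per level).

Matrix multiplication for 27x27 matrices:

Strassen's algorithm requires power-of-2 dimensions. Pad 27x27 to 32x32 (next power of 2).

Standard algorithm: 27^3 = 19683 multiplications
Strassen's algorithm: 7^(log2(32)) = 7^5 = 16807 multiplications
Savings: 19683 - 16807 = 2876 multiplications

Standard: 19683 multiplications (27^3). Strassen: 16807 multiplications (7^5, after padding to 32x32). Strassen reduces 8 recursive multiplications to 7 at each level.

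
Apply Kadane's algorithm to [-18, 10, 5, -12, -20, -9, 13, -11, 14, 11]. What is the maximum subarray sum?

Using Kadane's algorithm on [-18, 10, 5, -12, -20, -9, 13, -11, 14, 11]:

Scanning through the array:
Position 1 (value 10): max_ending_here = 10, max_so_far = 10
Position 2 (value 5): max_ending_here = 15, max_so_far = 15
Position 3 (value -12): max_ending_here = 3, max_so_far = 15
Position 4 (value -20): max_ending_here = -17, max_so_far = 15
Position 5 (value -9): max_ending_here = -9, max_so_far = 15
Position 6 (value 13): max_ending_here = 13, max_so_far = 15
Position 7 (value -11): max_ending_here = 2, max_so_far = 15
Position 8 (value 14): max_ending_here = 16, max_so_far = 16
Position 9 (value 11): max_ending_here = 27, max_so_far = 27

Maximum subarray: [13, -11, 14, 11]
Maximum sum: 27

The maximum subarray is [13, -11, 14, 11] with sum 27. This subarray runs from index 6 to index 9.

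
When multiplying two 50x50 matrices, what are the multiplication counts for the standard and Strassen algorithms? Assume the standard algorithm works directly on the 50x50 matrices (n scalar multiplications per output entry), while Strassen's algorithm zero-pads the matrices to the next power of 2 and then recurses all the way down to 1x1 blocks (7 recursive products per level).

Matrix multiplication for 50x50 matrices:

Strassen's algorithm requires power-of-2 dimensions. Pad 50x50 to 64x64 (next power of 2).

Standard algorithm: 50^3 = 125000 multiplications
Strassen's algorithm: 7^(log2(64)) = 7^6 = 117649 multiplications
Savings: 125000 - 117649 = 7351 multiplications

Standard: 125000 multiplications (50^3). Strassen: 117649 multiplications (7^6, after padding to 64x64). Strassen reduces 8 recursive multiplications to 7 at each level.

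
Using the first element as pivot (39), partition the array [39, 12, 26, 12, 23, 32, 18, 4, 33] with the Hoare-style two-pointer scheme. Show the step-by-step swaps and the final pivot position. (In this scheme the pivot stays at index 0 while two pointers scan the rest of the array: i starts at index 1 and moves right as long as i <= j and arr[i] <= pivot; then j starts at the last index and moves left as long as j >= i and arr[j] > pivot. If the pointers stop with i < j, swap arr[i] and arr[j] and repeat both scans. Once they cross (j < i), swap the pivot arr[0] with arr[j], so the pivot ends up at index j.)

Hoare-style two-pointer partition with pivot = 39:

Initial array: [39, 12, 26, 12, 23, 32, 18, 4, 33]

Pointers start at i = 1, j = 8.
i ends at 9, j ends at 8: the pointers have crossed (j < i), so scanning stops.

Swap pivot arr[0] with arr[8] to place pivot at position 8: [33, 12, 26, 12, 23, 32, 18, 4, 39]
Pivot position: 8

After partitioning with pivot 39, the array becomes [33, 12, 26, 12, 23, 32, 18, 4, 39]. The pivot is placed at index 8. All elements to the left of the pivot are <= 39, and all elements to the right are > 39.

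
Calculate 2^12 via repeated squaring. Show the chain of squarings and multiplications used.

Computing 2^12 by squaring (build up from 2^1; each line after the first costs one multiplication):

2^1 = 2
2^2 = (2^1)^2 = 2^2 = 4
2^3 = 2 * 2^2 = 2 * 4 = 8
2^6 = (2^3)^2 = 8^2 = 64
2^12 = (2^6)^2 = 64^2 = 4096

Result: 4096
Multiplications needed: 4 (4 lines after 2^1)

2^12 = 4096. Using exponentiation by squaring, this requires 4 multiplications. The key idea: if the exponent is even, square the half-power; if odd, multiply by the base once.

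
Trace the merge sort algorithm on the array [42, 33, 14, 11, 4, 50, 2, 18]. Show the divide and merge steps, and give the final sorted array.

Merge sort trace:

Split: [42, 33, 14, 11, 4, 50, 2, 18] -> [42, 33, 14, 11] and [4, 50, 2, 18]
  Split: [42, 33, 14, 11] -> [42, 33] and [14, 11]
    Split: [42, 33] -> [42] and [33]
    Merge: [42] + [33] -> [33, 42]
    Split: [14, 11] -> [14] and [11]
    Merge: [14] + [11] -> [11, 14]
  Merge: [33, 42] + [11, 14] -> [11, 14, 33, 42]
  Split: [4, 50, 2, 18] -> [4, 50] and [2, 18]
    Split: [4, 50] -> [4] and [50]
    Merge: [4] + [50] -> [4, 50]
    Split: [2, 18] -> [2] and [18]
    Merge: [2] + [18] -> [2, 18]
  Merge: [4, 50] + [2, 18] -> [2, 4, 18, 50]
Merge: [11, 14, 33, 42] + [2, 4, 18, 50] -> [2, 4, 11, 14, 18, 33, 42, 50]

Final sorted array: [2, 4, 11, 14, 18, 33, 42, 50]

The merge sort proceeds by recursively splitting the array and merging sorted halves.
After all merges, the sorted array is [2, 4, 11, 14, 18, 33, 42, 50].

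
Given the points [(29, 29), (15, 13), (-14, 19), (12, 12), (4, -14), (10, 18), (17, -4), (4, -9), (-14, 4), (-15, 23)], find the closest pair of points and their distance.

Computing all pairwise distances among 10 points:

d((29, 29), (15, 13)) = 21.2603
d((29, 29), (-14, 19)) = 44.1475
d((29, 29), (12, 12)) = 24.0416
d((29, 29), (4, -14)) = 49.7393
d((29, 29), (10, 18)) = 21.9545
d((29, 29), (17, -4)) = 35.1141
d((29, 29), (4, -9)) = 45.4863
d((29, 29), (-14, 4)) = 49.7393
d((29, 29), (-15, 23)) = 44.4072
d((15, 13), (-14, 19)) = 29.6142
d((15, 13), (12, 12)) = 3.1623 <-- minimum
d((15, 13), (4, -14)) = 29.1548
d((15, 13), (10, 18)) = 7.0711
d((15, 13), (17, -4)) = 17.1172
d((15, 13), (4, -9)) = 24.5967
d((15, 13), (-14, 4)) = 30.3645
d((15, 13), (-15, 23)) = 31.6228
d((-14, 19), (12, 12)) = 26.9258
d((-14, 19), (4, -14)) = 37.5899
d((-14, 19), (10, 18)) = 24.0208
d((-14, 19), (17, -4)) = 38.6005
d((-14, 19), (4, -9)) = 33.2866
d((-14, 19), (-14, 4)) = 15.0
d((-14, 19), (-15, 23)) = 4.1231
d((12, 12), (4, -14)) = 27.2029
d((12, 12), (10, 18)) = 6.3246
d((12, 12), (17, -4)) = 16.7631
d((12, 12), (4, -9)) = 22.4722
d((12, 12), (-14, 4)) = 27.2029
d((12, 12), (-15, 23)) = 29.1548
d((4, -14), (10, 18)) = 32.5576
d((4, -14), (17, -4)) = 16.4012
d((4, -14), (4, -9)) = 5.0
d((4, -14), (-14, 4)) = 25.4558
d((4, -14), (-15, 23)) = 41.5933
d((10, 18), (17, -4)) = 23.0868
d((10, 18), (4, -9)) = 27.6586
d((10, 18), (-14, 4)) = 27.7849
d((10, 18), (-15, 23)) = 25.4951
d((17, -4), (4, -9)) = 13.9284
d((17, -4), (-14, 4)) = 32.0156
d((17, -4), (-15, 23)) = 41.8688
d((4, -9), (-14, 4)) = 22.2036
d((4, -9), (-15, 23)) = 37.2156
d((-14, 4), (-15, 23)) = 19.0263

Closest pair: (15, 13) and (12, 12) with distance 3.1623

The closest pair is (15, 13) and (12, 12) with Euclidean distance 3.1623. For 10 points, brute-force pairwise comparison is shown above. For large n, the divide-and-conquer algorithm (sort by x, recurse on halves, check the dividing strip) achieves O(n log n).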